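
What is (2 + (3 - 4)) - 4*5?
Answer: -19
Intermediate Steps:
(2 + (3 - 4)) - 4*5 = (2 - 1) - 20 = 1 - 20 = -19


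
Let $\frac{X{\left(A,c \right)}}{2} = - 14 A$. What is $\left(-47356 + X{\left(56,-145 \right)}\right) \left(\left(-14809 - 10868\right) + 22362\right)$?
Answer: $162183060$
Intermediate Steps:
$X{\left(A,c \right)} = - 28 A$ ($X{\left(A,c \right)} = 2 \left(- 14 A\right) = - 28 A$)
$\left(-47356 + X{\left(56,-145 \right)}\right) \left(\left(-14809 - 10868\right) + 22362\right) = \left(-47356 - 1568\right) \left(\left(-14809 - 10868\right) + 22362\right) = - 48924 \left(-25677 + 22362\right) = \left(-48924\right) \left(-3315\right) = 162183060$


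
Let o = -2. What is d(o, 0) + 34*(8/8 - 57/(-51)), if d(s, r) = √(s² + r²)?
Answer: 74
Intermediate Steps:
d(s, r) = √(r² + s²)
d(o, 0) + 34*(8/8 - 57/(-51)) = √(0² + (-2)²) + 34*(8/8 - 57/(-51)) = √(0 + 4) + 34*(8*(⅛) - 57*(-1/51)) = √4 + 34*(1 + 19/17) = 2 + 34*(36/17) = 2 + 72 = 74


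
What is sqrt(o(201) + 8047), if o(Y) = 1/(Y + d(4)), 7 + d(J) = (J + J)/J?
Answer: sqrt(1577213)/14 ≈ 89.705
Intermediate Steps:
d(J) = -5 (d(J) = -7 + (J + J)/J = -7 + (2*J)/J = -7 + 2 = -5)
o(Y) = 1/(-5 + Y) (o(Y) = 1/(Y - 5) = 1/(-5 + Y))
sqrt(o(201) + 8047) = sqrt(1/(-5 + 201) + 8047) = sqrt(1/196 + 8047) = sqrt(1577213/196) = sqrt(1577213)/14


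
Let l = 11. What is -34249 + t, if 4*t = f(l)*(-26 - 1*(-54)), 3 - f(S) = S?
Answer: -34305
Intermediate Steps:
f(S) = 3 - S
t = -56 (t = ((3 - 1*11)*(-26 - 1*(-54)))/4 = ((3 - 11)*(-26 + 54))/4 = (-8*28)/4 = (¼)*(-224) = -56)
-34249 + t = -34249 - 56 = -34305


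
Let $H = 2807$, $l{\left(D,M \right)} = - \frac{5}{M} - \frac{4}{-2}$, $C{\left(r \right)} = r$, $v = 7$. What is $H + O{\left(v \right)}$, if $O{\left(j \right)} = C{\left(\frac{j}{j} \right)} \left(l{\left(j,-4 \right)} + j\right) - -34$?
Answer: $\frac{11405}{4} \approx 2851.3$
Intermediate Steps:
$l{\left(D,M \right)} = 2 - \frac{5}{M}$ ($l{\left(D,M \right)} = - \frac{5}{M} - -2 = - \frac{5}{M} + 2 = 2 - \frac{5}{M}$)
$O{\left(j \right)} = \frac{149}{4} + j$ ($O{\left(j \right)} = \frac{j}{j} \left(\left(2 - \frac{5}{-4}\right) + j\right) - -34 = 1 \left(\left(2 - - \frac{5}{4}\right) + j\right) + 34 = 1 \left(\left(2 + \frac{5}{4}\right) + j\right) + 34 = 1 \left(\frac{13}{4} + j\right) + 34 = \left(\frac{13}{4} + j\right) + 34 = \frac{149}{4} + j$)
$H + O{\left(v \right)} = 2807 + \left(\frac{149}{4} + 7\right) = 2807 + \frac{177}{4} = \frac{11405}{4}$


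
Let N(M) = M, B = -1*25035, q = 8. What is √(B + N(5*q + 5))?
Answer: 7*I*√510 ≈ 158.08*I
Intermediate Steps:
B = -25035
√(B + N(5*q + 5)) = √(-25035 + (5*8 + 5)) = √(-25035 + (40 + 5)) = √(-25035 + 45) = √(-24990) = 7*I*√510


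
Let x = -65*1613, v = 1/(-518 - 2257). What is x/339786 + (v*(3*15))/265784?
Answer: -2577616931579/8353645605720 ≈ -0.30856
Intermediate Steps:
v = -1/2775 (v = 1/(-2775) = -1/2775 ≈ -0.00036036)
x = -104845
x/339786 + (v*(3*15))/265784 = -104845/339786 - 15/925/265784 = -104845*1/339786 - 1/2775*45*(1/265784) = -104845/339786 - 3/185*1/265784 = -104845/339786 - 3/49170040 = -2577616931579/8353645605720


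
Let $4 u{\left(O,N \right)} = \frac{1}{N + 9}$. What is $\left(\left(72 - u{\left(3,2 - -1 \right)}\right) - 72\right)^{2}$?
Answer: $\frac{1}{2304} \approx 0.00043403$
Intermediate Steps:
$u{\left(O,N \right)} = \frac{1}{4 \left(9 + N\right)}$ ($u{\left(O,N \right)} = \frac{1}{4 \left(N + 9\right)} = \frac{1}{4 \left(9 + N\right)}$)
$\left(\left(72 - u{\left(3,2 - -1 \right)}\right) - 72\right)^{2} = \left(\left(72 - \frac{1}{4 \left(9 + \left(2 - -1\right)\right)}\right) - 72\right)^{2} = \left(\left(72 - \frac{1}{4 \left(9 + \left(2 + 1\right)\right)}\right) - 72\right)^{2} = \left(\left(72 - \frac{1}{4 \left(9 + 3\right)}\right) - 72\right)^{2} = \left(\left(72 - \frac{1}{4 \cdot 12}\right) - 72\right)^{2} = \left(\left(72 - \frac{1}{4} \cdot \frac{1}{12}\right) - 72\right)^{2} = \left(\left(72 - \frac{1}{48}\right) - 72\right)^{2} = \left(\frac{3455}{48} - 72\right)^{2} = \left(- \frac{1}{48}\right)^{2} = \frac{1}{2304}$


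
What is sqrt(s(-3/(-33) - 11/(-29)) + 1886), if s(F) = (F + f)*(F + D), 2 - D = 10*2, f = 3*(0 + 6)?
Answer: sqrt(158973182)/319 ≈ 39.525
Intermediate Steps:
f = 18 (f = 3*6 = 18)
D = -18 (D = 2 - 10*2 = 2 - 1*20 = 2 - 20 = -18)
s(F) = (-18 + F)*(18 + F) (s(F) = (F + 18)*(F - 18) = (18 + F)*(-18 + F) = (-18 + F)*(18 + F))
sqrt(s(-3/(-33) - 11/(-29)) + 1886) = sqrt((-324 + (-3/(-33) - 11/(-29))**2) + 1886) = sqrt((-324 + (-3*(-1/33) - 11*(-1/29))**2) + 1886) = sqrt((-324 + (1/11 + 11/29)**2) + 1886) = sqrt((-324 + (150/319)**2) + 1886) = sqrt((-324 + 22500/101761) + 1886) = sqrt(-32948064/101761 + 1886) = sqrt(158973182/101761) = sqrt(158973182)/319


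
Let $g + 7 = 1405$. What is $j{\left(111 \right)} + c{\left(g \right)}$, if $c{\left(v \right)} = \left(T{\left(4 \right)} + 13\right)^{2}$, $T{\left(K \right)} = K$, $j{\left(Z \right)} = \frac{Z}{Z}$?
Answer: $290$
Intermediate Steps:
$g = 1398$ ($g = -7 + 1405 = 1398$)
$j{\left(Z \right)} = 1$
$c{\left(v \right)} = 289$ ($c{\left(v \right)} = \left(4 + 13\right)^{2} = 17^{2} = 289$)
$j{\left(111 \right)} + c{\left(g \right)} = 1 + 289 = 290$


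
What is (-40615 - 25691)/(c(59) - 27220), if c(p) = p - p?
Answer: 33153/13610 ≈ 2.4359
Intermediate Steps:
c(p) = 0
(-40615 - 25691)/(c(59) - 27220) = (-40615 - 25691)/(0 - 27220) = -66306/(-27220) = -66306*(-1/27220) = 33153/13610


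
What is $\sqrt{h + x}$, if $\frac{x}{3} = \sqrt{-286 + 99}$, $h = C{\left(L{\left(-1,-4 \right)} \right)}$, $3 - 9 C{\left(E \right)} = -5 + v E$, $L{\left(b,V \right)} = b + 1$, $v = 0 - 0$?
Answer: $\frac{\sqrt{8 + 27 i \sqrt{187}}}{3} \approx 4.5784 + 4.4802 i$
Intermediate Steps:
$v = 0$ ($v = 0 + 0 = 0$)
$L{\left(b,V \right)} = 1 + b$
$C{\left(E \right)} = \frac{8}{9}$ ($C{\left(E \right)} = \frac{1}{3} - \frac{-5 + 0 E}{9} = \frac{1}{3} - \frac{-5 + 0}{9} = \frac{1}{3} - - \frac{5}{9} = \frac{1}{3} + \frac{5}{9} = \frac{8}{9}$)
$h = \frac{8}{9} \approx 0.88889$
$x = 3 i \sqrt{187}$ ($x = 3 \sqrt{-286 + 99} = 3 \sqrt{-187} = 3 i \sqrt{187} \approx 41.024 i$)
$\sqrt{h + x} = \sqrt{\frac{8}{9} + 3 i \sqrt{187}}$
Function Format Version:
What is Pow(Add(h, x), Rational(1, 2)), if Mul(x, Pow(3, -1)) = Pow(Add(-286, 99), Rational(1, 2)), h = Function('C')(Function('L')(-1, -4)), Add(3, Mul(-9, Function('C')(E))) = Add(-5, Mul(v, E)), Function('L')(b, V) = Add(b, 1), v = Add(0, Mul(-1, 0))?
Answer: Mul(Rational(1, 3), Pow(Add(8, Mul(27, I, Pow(187, Rational(1, 2)))), Rational(1, 2))) ≈ Add(4.5784, Mul(4.4802, I))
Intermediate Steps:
v = 0 (v = Add(0, 0) = 0)
Function('L')(b, V) = Add(1, b)
Function('C')(E) = Rational(8, 9) (Function('C')(E) = Add(Rational(1, 3), Mul(Rational(-1, 9), Add(-5, Mul(0, E)))) = Add(Rational(1, 3), Mul(Rational(-1, 9), Add(-5, 0))) = Add(Rational(1, 3), Mul(Rational(-1, 9), -5)) = Add(Rational(1, 3), Rational(5, 9)) = Rational(8, 9))
h = Rational(8, 9) ≈ 0.88889
x = Mul(3, I, Pow(187, Rational(1, 2))) (x = Mul(3, Pow(Add(-286, 99), Rational(1, 2))) = Mul(3, Pow(-187, Rational(1, 2))) = Mul(3, Mul(I, Pow(187, Rational(1, 2)))) = Mul(3, I, Pow(187, Rational(1, 2))) ≈ Mul(41.024, I))
Pow(Add(h, x), Rational(1, 2)) = Pow(Add(Rational(8, 9), Mul(3, I, Pow(187, Rational(1, 2)))), Rational(1, 2))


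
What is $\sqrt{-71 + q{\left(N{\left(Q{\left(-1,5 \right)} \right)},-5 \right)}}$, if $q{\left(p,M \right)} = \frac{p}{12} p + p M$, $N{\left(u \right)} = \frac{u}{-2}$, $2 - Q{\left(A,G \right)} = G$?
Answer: $\frac{i \sqrt{1253}}{4} \approx 8.8494 i$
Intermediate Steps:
$Q{\left(A,G \right)} = 2 - G$
$N{\left(u \right)} = - \frac{u}{2}$ ($N{\left(u \right)} = u \left(- \frac{1}{2}\right) = - \frac{u}{2}$)
$q{\left(p,M \right)} = \frac{p^{2}}{12} + M p$ ($q{\left(p,M \right)} = p \frac{1}{12} p + M p = \frac{p}{12} p + M p = \frac{p^{2}}{12} + M p$)
$\sqrt{-71 + q{\left(N{\left(Q{\left(-1,5 \right)} \right)},-5 \right)}} = \sqrt{-71 + \frac{- \frac{2 - 5}{2} \left(- \frac{2 - 5}{2} + 12 \left(-5\right)\right)}{12}} = \sqrt{-71 + \frac{- \frac{2 - 5}{2} \left(- \frac{2 - 5}{2} - 60\right)}{12}} = \sqrt{-71 + \frac{\left(- \frac{1}{2}\right) \left(-3\right) \left(\left(- \frac{1}{2}\right) \left(-3\right) - 60\right)}{12}} = \sqrt{-71 + \frac{1}{12} \cdot \frac{3}{2} \left(\frac{3}{2} - 60\right)} = \sqrt{-71 + \frac{1}{12} \cdot \frac{3}{2} \left(- \frac{117}{2}\right)} = \sqrt{-71 - \frac{117}{16}} = \sqrt{- \frac{1253}{16}} = \frac{i \sqrt{1253}}{4}$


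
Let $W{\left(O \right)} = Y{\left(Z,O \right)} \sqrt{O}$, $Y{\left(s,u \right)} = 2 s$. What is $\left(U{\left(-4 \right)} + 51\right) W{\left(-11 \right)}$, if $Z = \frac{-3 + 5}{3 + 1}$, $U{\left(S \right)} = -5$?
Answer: $46 i \sqrt{11} \approx 152.56 i$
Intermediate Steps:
$Z = \frac{1}{2}$ ($Z = \frac{2}{4} = 2 \cdot \frac{1}{4} = \frac{1}{2} \approx 0.5$)
$W{\left(O \right)} = \sqrt{O}$ ($W{\left(O \right)} = 2 \cdot \frac{1}{2} \sqrt{O} = 1 \sqrt{O} = \sqrt{O}$)
$\left(U{\left(-4 \right)} + 51\right) W{\left(-11 \right)} = \left(-5 + 51\right) \sqrt{-11} = 46 i \sqrt{11}$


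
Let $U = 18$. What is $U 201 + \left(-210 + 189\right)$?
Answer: $3597$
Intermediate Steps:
$U 201 + \left(-210 + 189\right) = 18 \cdot 201 + \left(-210 + 189\right) = 3618 - 21 = 3597$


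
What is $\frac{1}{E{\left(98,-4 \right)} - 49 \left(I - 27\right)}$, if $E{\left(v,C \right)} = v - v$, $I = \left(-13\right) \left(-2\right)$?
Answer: $\frac{1}{49} \approx 0.020408$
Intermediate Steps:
$I = 26$
$E{\left(v,C \right)} = 0$
$\frac{1}{E{\left(98,-4 \right)} - 49 \left(I - 27\right)} = \frac{1}{0 - 49 \left(26 - 27\right)} = \frac{1}{0 - -49} = \frac{1}{0 + 49} = \frac{1}{49}$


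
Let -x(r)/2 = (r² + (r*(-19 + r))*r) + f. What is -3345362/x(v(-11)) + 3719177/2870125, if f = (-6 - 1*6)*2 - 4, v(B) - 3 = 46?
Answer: 5077521481456/213545910375 ≈ 23.777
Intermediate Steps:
v(B) = 49 (v(B) = 3 + 46 = 49)
f = -28 (f = (-6 - 6)*2 - 4 = -12*2 - 4 = -24 - 4 = -28)
x(r) = 56 - 2*r² - 2*r²*(-19 + r) (x(r) = -2*((r² + (r*(-19 + r))*r) - 28) = -2*((r² + r²*(-19 + r)) - 28) = -2*(-28 + r² + r²*(-19 + r)) = 56 - 2*r² - 2*r²*(-19 + r))
-3345362/x(v(-11)) + 3719177/2870125 = -3345362/(56 - 2*49³ + 36*49²) + 3719177/2870125 = -3345362/(56 - 2*117649 + 36*2401) + 3719177*(1/2870125) = -3345362/(56 - 235298 + 86436) + 3719177/2870125 = -3345362/(-148806) + 3719177/2870125 = -3345362*(-1/148806) + 3719177/2870125 = 1672681/74403 + 3719177/2870125 = 5077521481456/213545910375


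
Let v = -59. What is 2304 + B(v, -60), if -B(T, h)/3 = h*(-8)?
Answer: 864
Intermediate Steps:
B(T, h) = 24*h (B(T, h) = -3*h*(-8) = -(-24)*h = 24*h)
2304 + B(v, -60) = 2304 + 24*(-60) = 2304 - 1440 = 864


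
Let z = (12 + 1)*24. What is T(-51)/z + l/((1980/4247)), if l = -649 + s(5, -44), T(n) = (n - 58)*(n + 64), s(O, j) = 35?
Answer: -5233301/3960 ≈ -1321.5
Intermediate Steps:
z = 312 (z = 13*24 = 312)
T(n) = (-58 + n)*(64 + n)
l = -614 (l = -649 + 35 = -614)
T(-51)/z + l/((1980/4247)) = (-3712 + (-51)² + 6*(-51))/312 - 614/(1980/4247) = (-3712 + 2601 - 306)*(1/312) - 614/(1980*(1/4247)) = -1417*1/312 - 614/1980/4247 = -109/24 - 614*4247/1980 = -109/24 - 1303829/990 = -5233301/3960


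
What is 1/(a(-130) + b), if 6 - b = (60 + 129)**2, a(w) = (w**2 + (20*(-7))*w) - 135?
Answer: -1/750 ≈ -0.0013333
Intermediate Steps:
a(w) = -135 + w**2 - 140*w (a(w) = (w**2 - 140*w) - 135 = -135 + w**2 - 140*w)
b = -35715 (b = 6 - (60 + 129)**2 = 6 - 1*189**2 = 6 - 1*35721 = 6 - 35721 = -35715)
1/(a(-130) + b) = 1/((-135 + (-130)**2 - 140*(-130)) - 35715) = 1/((-135 + 16900 + 18200) - 35715) = 1/(34965 - 35715) = 1/(-750) = -1/750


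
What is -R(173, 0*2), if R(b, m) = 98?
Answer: -98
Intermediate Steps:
-R(173, 0*2) = -1*98 = -98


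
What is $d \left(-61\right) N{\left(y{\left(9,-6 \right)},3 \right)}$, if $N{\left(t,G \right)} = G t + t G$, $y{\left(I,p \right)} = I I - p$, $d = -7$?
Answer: $222894$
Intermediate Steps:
$y{\left(I,p \right)} = I^{2} - p$
$N{\left(t,G \right)} = 2 G t$ ($N{\left(t,G \right)} = G t + G t = 2 G t$)
$d \left(-61\right) N{\left(y{\left(9,-6 \right)},3 \right)} = \left(-7\right) \left(-61\right) 2 \cdot 3 \left(9^{2} - -6\right) = 427 \cdot 2 \cdot 3 \left(81 + 6\right) = 427 \cdot 2 \cdot 3 \cdot 87 = 427 \cdot 522 = 222894$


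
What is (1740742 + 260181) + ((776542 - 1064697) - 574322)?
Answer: 1138446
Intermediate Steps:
(1740742 + 260181) + ((776542 - 1064697) - 574322) = 2000923 + (-288155 - 574322) = 2000923 - 862477 = 1138446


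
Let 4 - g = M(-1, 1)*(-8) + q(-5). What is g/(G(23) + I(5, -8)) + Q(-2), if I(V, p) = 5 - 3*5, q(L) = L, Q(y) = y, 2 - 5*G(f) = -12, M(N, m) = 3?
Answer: -79/12 ≈ -6.5833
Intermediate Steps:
G(f) = 14/5 (G(f) = ⅖ - ⅕*(-12) = ⅖ + 12/5 = 14/5)
g = 33 (g = 4 - (3*(-8) - 5) = 4 - (-24 - 5) = 4 - 1*(-29) = 4 + 29 = 33)
I(V, p) = -10 (I(V, p) = 5 - 15 = -10)
g/(G(23) + I(5, -8)) + Q(-2) = 33/(14/5 - 10) - 2 = 33/(-36/5) - 2 = 33*(-5/36) - 2 = -55/12 - 2 = -79/12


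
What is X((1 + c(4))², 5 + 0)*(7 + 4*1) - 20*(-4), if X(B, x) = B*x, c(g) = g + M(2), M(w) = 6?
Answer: 6735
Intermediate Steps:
c(g) = 6 + g (c(g) = g + 6 = 6 + g)
X((1 + c(4))², 5 + 0)*(7 + 4*1) - 20*(-4) = ((1 + (6 + 4))²*(5 + 0))*(7 + 4*1) - 20*(-4) = ((1 + 10)²*5)*(7 + 4) + 80 = (11²*5)*11 + 80 = (121*5)*11 + 80 = 605*11 + 80 = 6655 + 80 = 6735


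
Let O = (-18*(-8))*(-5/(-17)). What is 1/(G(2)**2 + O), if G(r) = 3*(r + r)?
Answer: 17/3168 ≈ 0.0053662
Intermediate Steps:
G(r) = 6*r (G(r) = 3*(2*r) = 6*r)
O = 720/17 (O = 144*(-5*(-1/17)) = 144*(5/17) = 720/17 ≈ 42.353)
1/(G(2)**2 + O) = 1/((6*2)**2 + 720/17) = 1/(12**2 + 720/17) = 1/(144 + 720/17) = 1/(3168/17) = 17/3168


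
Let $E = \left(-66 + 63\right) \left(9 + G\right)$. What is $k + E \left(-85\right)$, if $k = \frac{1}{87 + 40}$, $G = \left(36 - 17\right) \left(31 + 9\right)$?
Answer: $\frac{24904066}{127} \approx 1.961 \cdot 10^{5}$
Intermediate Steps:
$G = 760$ ($G = 19 \cdot 40 = 760$)
$E = -2307$ ($E = \left(-66 + 63\right) \left(9 + 760\right) = \left(-3\right) 769 = -2307$)
$k = \frac{1}{127} \approx 0.007874$
$k + E \left(-85\right) = \frac{1}{127} - -196095 = \frac{1}{127} + 196095 = \frac{24904066}{127}$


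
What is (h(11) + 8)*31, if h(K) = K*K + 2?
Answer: 4061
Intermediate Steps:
h(K) = 2 + K**2 (h(K) = K**2 + 2 = 2 + K**2)
(h(11) + 8)*31 = ((2 + 11**2) + 8)*31 = ((2 + 121) + 8)*31 = (123 + 8)*31 = 131*31 = 4061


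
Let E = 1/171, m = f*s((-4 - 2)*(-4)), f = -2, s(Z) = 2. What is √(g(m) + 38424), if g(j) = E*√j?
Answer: √(124839576 + 38*I)/57 ≈ 196.02 + 2.9833e-5*I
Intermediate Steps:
m = -4 (m = -2*2 = -4)
E = 1/171 ≈ 0.0058480
g(j) = √j/171
√(g(m) + 38424) = √(√(-4)/171 + 38424) = √((2*I)/171 + 38424) = √(2*I/171 + 38424) = √(38424 + 2*I/171)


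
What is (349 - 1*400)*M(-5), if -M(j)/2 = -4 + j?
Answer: -918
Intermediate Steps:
M(j) = 8 - 2*j (M(j) = -2*(-4 + j) = 8 - 2*j)
(349 - 1*400)*M(-5) = (349 - 1*400)*(8 - 2*(-5)) = (349 - 400)*(8 + 10) = -51*18 = -918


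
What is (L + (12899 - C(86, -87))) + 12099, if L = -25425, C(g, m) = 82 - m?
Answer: -596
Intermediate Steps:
(L + (12899 - C(86, -87))) + 12099 = (-25425 + (12899 - (82 - 1*(-87)))) + 12099 = (-25425 + (12899 - (82 + 87))) + 12099 = (-25425 + (12899 - 1*169)) + 12099 = (-25425 + (12899 - 169)) + 12099 = (-25425 + 12730) + 12099 = -12695 + 12099 = -596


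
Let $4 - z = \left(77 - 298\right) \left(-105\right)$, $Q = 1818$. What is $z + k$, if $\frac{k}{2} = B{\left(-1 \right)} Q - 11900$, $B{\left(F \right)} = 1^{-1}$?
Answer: $-43365$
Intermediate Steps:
$B{\left(F \right)} = 1$
$z = -23201$ ($z = 4 - \left(77 - 298\right) \left(-105\right) = 4 - \left(-221\right) \left(-105\right) = 4 - 23205 = -23201$)
$k = -20164$ ($k = 2 \left(1 \cdot 1818 - 11900\right) = 2 \left(1818 - 11900\right) = 2 \left(-10082\right) = -20164$)
$z + k = -23201 - 20164 = -43365$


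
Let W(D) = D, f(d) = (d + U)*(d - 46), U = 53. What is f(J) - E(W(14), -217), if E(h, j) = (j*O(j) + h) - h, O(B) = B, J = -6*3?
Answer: -49329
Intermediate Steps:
J = -18
f(d) = (-46 + d)*(53 + d) (f(d) = (d + 53)*(d - 46) = (53 + d)*(-46 + d) = (-46 + d)*(53 + d))
E(h, j) = j² (E(h, j) = (j*j + h) - h = (j² + h) - h = (h + j²) - h = j²)
f(J) - E(W(14), -217) = (-2438 + (-18)² + 7*(-18)) - 1*(-217)² = (-2438 + 324 - 126) - 1*47089 = -2240 - 47089 = -49329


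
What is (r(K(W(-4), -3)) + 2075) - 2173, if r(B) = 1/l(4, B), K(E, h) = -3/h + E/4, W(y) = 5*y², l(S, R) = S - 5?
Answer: -99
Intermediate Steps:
l(S, R) = -5 + S
K(E, h) = -3/h + E/4 (K(E, h) = -3/h + E*(¼) = -3/h + E/4)
r(B) = -1 (r(B) = 1/(-5 + 4) = 1/(-1) = -1)
(r(K(W(-4), -3)) + 2075) - 2173 = (-1 + 2075) - 2173 = 2074 - 2173 = -99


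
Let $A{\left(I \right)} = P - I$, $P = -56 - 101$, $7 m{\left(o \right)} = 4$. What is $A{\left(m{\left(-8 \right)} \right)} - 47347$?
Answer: $- \frac{332532}{7} \approx -47505.0$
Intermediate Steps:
$m{\left(o \right)} = \frac{4}{7}$ ($m{\left(o \right)} = \frac{1}{7} \cdot 4 = \frac{4}{7}$)
$P = -157$ ($P = -56 - 101 = -157$)
$A{\left(I \right)} = -157 - I$
$A{\left(m{\left(-8 \right)} \right)} - 47347 = \left(-157 - \frac{4}{7}\right) - 47347 = - \frac{1103}{7} - 47347 = - \frac{332532}{7}$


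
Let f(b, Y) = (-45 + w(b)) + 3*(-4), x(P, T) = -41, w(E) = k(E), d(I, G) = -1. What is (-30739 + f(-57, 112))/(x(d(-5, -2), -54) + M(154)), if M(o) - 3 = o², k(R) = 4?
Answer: -15396/11839 ≈ -1.3004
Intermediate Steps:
w(E) = 4
f(b, Y) = -53 (f(b, Y) = (-45 + 4) + 3*(-4) = -41 - 12 = -53)
M(o) = 3 + o²
(-30739 + f(-57, 112))/(x(d(-5, -2), -54) + M(154)) = (-30739 - 53)/(-41 + (3 + 154²)) = -30792/(-41 + (3 + 23716)) = -30792/(-41 + 23719) = -30792/23678 = -30792*1/23678 = -15396/11839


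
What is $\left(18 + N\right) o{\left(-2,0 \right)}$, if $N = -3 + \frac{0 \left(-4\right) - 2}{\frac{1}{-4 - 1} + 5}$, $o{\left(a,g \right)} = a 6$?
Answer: $-175$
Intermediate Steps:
$o{\left(a,g \right)} = 6 a$
$N = - \frac{41}{12}$ ($N = -3 + \frac{0 - 2}{\frac{1}{-5} + 5} = -3 - \frac{2}{- \frac{1}{5} + 5} = -3 - \frac{2}{\frac{24}{5}} = -3 - \frac{5}{12} = - \frac{41}{12} \approx -3.4167$)
$\left(18 + N\right) o{\left(-2,0 \right)} = \left(18 - \frac{41}{12}\right) 6 \left(-2\right) = \frac{175}{12} \left(-12\right) = -175$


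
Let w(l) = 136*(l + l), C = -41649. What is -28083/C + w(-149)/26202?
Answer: -158686651/181881183 ≈ -0.87247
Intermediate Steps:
w(l) = 272*l (w(l) = 136*(2*l) = 272*l)
-28083/C + w(-149)/26202 = -28083/(-41649) + (272*(-149))/26202 = -28083*(-1/41649) - 40528*1/26202 = 9361/13883 - 20264/13101 = -158686651/181881183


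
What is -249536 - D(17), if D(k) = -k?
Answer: -249519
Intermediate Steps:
-249536 - D(17) = -249536 - (-1)*17 = -249536 - 1*(-17) = -249536 + 17 = -249519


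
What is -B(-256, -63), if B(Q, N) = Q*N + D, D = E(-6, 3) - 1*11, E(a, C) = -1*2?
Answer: -16115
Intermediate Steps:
E(a, C) = -2
D = -13 (D = -2 - 1*11 = -2 - 11 = -13)
B(Q, N) = -13 + N*Q (B(Q, N) = Q*N - 13 = N*Q - 13 = -13 + N*Q)
-B(-256, -63) = -(-13 - 63*(-256)) = -(-13 + 16128) = -1*16115 = -16115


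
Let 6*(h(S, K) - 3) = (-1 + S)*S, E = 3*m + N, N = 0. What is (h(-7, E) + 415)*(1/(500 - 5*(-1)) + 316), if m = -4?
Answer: 204582842/1515 ≈ 1.3504e+5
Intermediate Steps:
E = -12 (E = 3*(-4) + 0 = -12 + 0 = -12)
h(S, K) = 3 + S*(-1 + S)/6 (h(S, K) = 3 + ((-1 + S)*S)/6 = 3 + (S*(-1 + S))/6 = 3 + S*(-1 + S)/6)
(h(-7, E) + 415)*(1/(500 - 5*(-1)) + 316) = ((3 - ⅙*(-7) + (⅙)*(-7)²) + 415)*(1/(500 - 5*(-1)) + 316) = ((3 + 7/6 + (⅙)*49) + 415)*(1/(500 + 5) + 316) = ((3 + 7/6 + 49/6) + 415)*(1/505 + 316) = (37/3 + 415)*(1/505 + 316) = (1282/3)*(159581/505) = 204582842/1515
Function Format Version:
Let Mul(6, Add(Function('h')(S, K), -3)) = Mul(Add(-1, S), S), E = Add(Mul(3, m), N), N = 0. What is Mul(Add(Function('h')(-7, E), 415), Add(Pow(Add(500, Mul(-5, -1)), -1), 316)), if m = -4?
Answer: Rational(204582842, 1515) ≈ 1.3504e+5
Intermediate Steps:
E = -12 (E = Add(Mul(3, -4), 0) = Add(-12, 0) = -12)
Function('h')(S, K) = Add(3, Mul(Rational(1, 6), S, Add(-1, S))) (Function('h')(S, K) = Add(3, Mul(Rational(1, 6), Mul(Add(-1, S), S))) = Add(3, Mul(Rational(1, 6), Mul(S, Add(-1, S)))) = Add(3, Mul(Rational(1, 6), S, Add(-1, S))))
Mul(Add(Function('h')(-7, E), 415), Add(Pow(Add(500, Mul(-5, -1)), -1), 316)) = Mul(Add(Add(3, Mul(Rational(-1, 6), -7), Mul(Rational(1, 6), Pow(-7, 2))), 415), Add(Pow(Add(500, Mul(-5, -1)), -1), 316)) = Mul(Add(Add(3, Rational(7, 6), Mul(Rational(1, 6), 49)), 415), Add(Pow(Add(500, 5), -1), 316)) = Mul(Add(Add(3, Rational(7, 6), Rational(49, 6)), 415), Add(Pow(505, -1), 316)) = Mul(Add(Rational(37, 3), 415), Add(Rational(1, 505), 316)) = Mul(Rational(1282, 3), Rational(159581, 505)) = Rational(204582842, 1515)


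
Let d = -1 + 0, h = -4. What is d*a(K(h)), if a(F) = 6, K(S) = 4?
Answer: -6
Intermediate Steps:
d = -1
d*a(K(h)) = -1*6 = -6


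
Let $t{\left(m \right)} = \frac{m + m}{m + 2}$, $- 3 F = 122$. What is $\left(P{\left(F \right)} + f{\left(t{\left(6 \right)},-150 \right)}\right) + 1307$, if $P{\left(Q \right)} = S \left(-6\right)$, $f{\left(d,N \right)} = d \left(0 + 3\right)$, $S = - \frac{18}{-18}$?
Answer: $\frac{2611}{2} \approx 1305.5$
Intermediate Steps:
$F = - \frac{122}{3}$ ($F = \left(- \frac{1}{3}\right) 122 = - \frac{122}{3} \approx -40.667$)
$S = 1$ ($S = \left(-18\right) \left(- \frac{1}{18}\right) = 1$)
$t{\left(m \right)} = \frac{2 m}{2 + m}$
$f{\left(d,N \right)} = 3 d$ ($f{\left(d,N \right)} = d 3 = 3 d$)
$P{\left(Q \right)} = -6$ ($P{\left(Q \right)} = 1 \left(-6\right) = -6$)
$\left(P{\left(F \right)} + f{\left(t{\left(6 \right)},-150 \right)}\right) + 1307 = \left(-6 + 3 \cdot 2 \cdot 6 \frac{1}{2 + 6}\right) + 1307 = \left(-6 + 3 \cdot 2 \cdot 6 \cdot \frac{1}{8}\right) + 1307 = \left(-6 + 3 \cdot \frac{3}{2}\right) + 1307 = \left(-6 + \frac{9}{2}\right) + 1307 = - \frac{3}{2} + 1307 = \frac{2611}{2}$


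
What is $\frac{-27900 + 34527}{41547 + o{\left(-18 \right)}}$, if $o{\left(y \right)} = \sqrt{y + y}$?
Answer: $\frac{30592441}{191794805} - \frac{4418 i}{191794805} \approx 0.15951 - 2.3035 \cdot 10^{-5} i$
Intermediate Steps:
$o{\left(y \right)} = \sqrt{2} \sqrt{y}$ ($o{\left(y \right)} = \sqrt{2 y} = \sqrt{2} \sqrt{y}$)
$\frac{-27900 + 34527}{41547 + o{\left(-18 \right)}} = \frac{-27900 + 34527}{41547 + \sqrt{2} \sqrt{-18}} = \frac{6627}{41547 + \sqrt{2} \cdot 3 i \sqrt{2}} = \frac{6627}{41547 + 6 i} = 6627 \frac{41547 - 6 i}{1726153245} = \frac{2209 \left(41547 - 6 i\right)}{575384415}$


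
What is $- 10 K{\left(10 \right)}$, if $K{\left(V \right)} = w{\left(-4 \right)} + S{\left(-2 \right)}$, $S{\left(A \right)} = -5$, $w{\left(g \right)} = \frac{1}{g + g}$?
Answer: $\frac{205}{4} \approx 51.25$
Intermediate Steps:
$w{\left(g \right)} = \frac{1}{2 g}$
$K{\left(V \right)} = - \frac{41}{8}$ ($K{\left(V \right)} = \frac{1}{2 \left(-4\right)} - 5 = \frac{1}{2} \left(- \frac{1}{4}\right) - 5 = - \frac{1}{8} - 5 = - \frac{41}{8}$)
$- 10 K{\left(10 \right)} = \left(-10\right) \left(- \frac{41}{8}\right) = \frac{205}{4}$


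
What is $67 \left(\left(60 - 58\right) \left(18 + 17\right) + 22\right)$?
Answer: $6164$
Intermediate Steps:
$67 \left(\left(60 - 58\right) \left(18 + 17\right) + 22\right) = 67 \left(2 \cdot 35 + 22\right) = 67 \left(70 + 22\right) = 67 \cdot 92 = 6164$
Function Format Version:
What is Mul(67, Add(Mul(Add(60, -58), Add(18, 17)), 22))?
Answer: 6164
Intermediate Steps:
Mul(67, Add(Mul(Add(60, -58), Add(18, 17)), 22)) = Mul(67, Add(Mul(2, 35), 22)) = Mul(67, Add(70, 22)) = Mul(67, 92) = 6164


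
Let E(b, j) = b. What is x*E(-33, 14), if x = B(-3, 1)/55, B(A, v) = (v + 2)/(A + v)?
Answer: 9/10 ≈ 0.90000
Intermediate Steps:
B(A, v) = (2 + v)/(A + v)
x = -3/110 (x = ((2 + 1)/(-3 + 1))/55 = (3/(-2))*(1/55) = -½*3*(1/55) = -3/2*1/55 = -3/110 ≈ -0.027273)
x*E(-33, 14) = -3/110*(-33) = 9/10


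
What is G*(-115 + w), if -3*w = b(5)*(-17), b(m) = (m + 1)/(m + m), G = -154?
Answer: 85932/5 ≈ 17186.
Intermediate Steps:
b(m) = (1 + m)/(2*m) (b(m) = (1 + m)/((2*m)) = (1 + m)*(1/(2*m)) = (1 + m)/(2*m))
w = 17/5 (w = -(1/2)*(1 + 5)/5*(-17)/3 = -(1/2)*(1/5)*6*(-17)/3 = -(-17)/5 = -1/3*(-51/5) = 17/5 ≈ 3.4000)
G*(-115 + w) = -154*(-115 + 17/5) = -154*(-558/5) = 85932/5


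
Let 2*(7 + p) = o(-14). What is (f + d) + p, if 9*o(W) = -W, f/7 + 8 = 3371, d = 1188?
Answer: 222505/9 ≈ 24723.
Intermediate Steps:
f = 23541 (f = -56 + 7*3371 = -56 + 23597 = 23541)
o(W) = -W/9 (o(W) = (-W)/9 = -W/9)
p = -56/9 (p = -7 + (-⅑*(-14))/2 = -7 + (½)*(14/9) = -7 + 7/9 = -56/9 ≈ -6.2222)
(f + d) + p = (23541 + 1188) - 56/9 = 24729 - 56/9 = 222505/9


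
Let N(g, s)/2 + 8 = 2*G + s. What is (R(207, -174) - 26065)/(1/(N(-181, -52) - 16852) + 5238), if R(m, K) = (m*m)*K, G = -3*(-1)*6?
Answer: -126442267900/88522199 ≈ -1428.4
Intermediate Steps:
G = 18 (G = 3*6 = 18)
R(m, K) = K*m**2 (R(m, K) = m**2*K = K*m**2)
N(g, s) = 56 + 2*s (N(g, s) = -16 + 2*(2*18 + s) = -16 + 2*(36 + s) = -16 + (72 + 2*s) = 56 + 2*s)
(R(207, -174) - 26065)/(1/(N(-181, -52) - 16852) + 5238) = (-174*207**2 - 26065)/(1/((56 + 2*(-52)) - 16852) + 5238) = (-174*42849 - 26065)/(1/((56 - 104) - 16852) + 5238) = (-7455726 - 26065)/(1/(-48 - 16852) + 5238) = -7481791/(1/(-16900) + 5238) = -7481791/(-1/16900 + 5238) = -7481791/88522199/16900 = -7481791*16900/88522199 = -126442267900/88522199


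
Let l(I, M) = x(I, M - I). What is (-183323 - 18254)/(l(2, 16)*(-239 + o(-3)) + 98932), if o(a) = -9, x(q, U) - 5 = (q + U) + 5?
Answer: -201577/92484 ≈ -2.1796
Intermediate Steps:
x(q, U) = 10 + U + q (x(q, U) = 5 + ((q + U) + 5) = 5 + ((U + q) + 5) = 5 + (5 + U + q) = 10 + U + q)
l(I, M) = 10 + M (l(I, M) = 10 + (M - I) + I = 10 + M)
(-183323 - 18254)/(l(2, 16)*(-239 + o(-3)) + 98932) = (-183323 - 18254)/((10 + 16)*(-239 - 9) + 98932) = -201577/(26*(-248) + 98932) = -201577/(-6448 + 98932) = -201577/92484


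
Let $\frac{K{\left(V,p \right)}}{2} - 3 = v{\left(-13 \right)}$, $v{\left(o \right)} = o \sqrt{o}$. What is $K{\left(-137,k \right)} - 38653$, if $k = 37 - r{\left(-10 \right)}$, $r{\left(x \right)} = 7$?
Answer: $-38647 - 26 i \sqrt{13} \approx -38647.0 - 93.744 i$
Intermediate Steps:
$k = 30$ ($k = 37 - 7 = 30$)
$v{\left(o \right)} = o^{\frac{3}{2}}$
$K{\left(V,p \right)} = 6 - 26 i \sqrt{13}$ ($K{\left(V,p \right)} = 6 + 2 \left(-13\right)^{\frac{3}{2}} = 6 + 2 \left(- 13 i \sqrt{13}\right) = 6 - 26 i \sqrt{13}$)
$K{\left(-137,k \right)} - 38653 = \left(6 - 26 i \sqrt{13}\right) - 38653 = -38647 - 26 i \sqrt{13}$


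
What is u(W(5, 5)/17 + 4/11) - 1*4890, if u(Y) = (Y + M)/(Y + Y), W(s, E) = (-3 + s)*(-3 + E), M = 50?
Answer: -542949/112 ≈ -4847.8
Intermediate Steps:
W(s, E) = (-3 + E)*(-3 + s)
u(Y) = (50 + Y)/(2*Y) (u(Y) = (Y + 50)/(Y + Y) = (50 + Y)/((2*Y)) = (50 + Y)*(1/(2*Y)) = (50 + Y)/(2*Y))
u(W(5, 5)/17 + 4/11) - 1*4890 = (50 + ((9 - 3*5 - 3*5 + 5*5)/17 + 4/11))/(2*((9 - 3*5 - 3*5 + 5*5)/17 + 4/11)) - 1*4890 = (50 + ((9 - 15 - 15 + 25)*(1/17) + 4*(1/11)))/(2*((9 - 15 - 15 + 25)*(1/17) + 4*(1/11))) - 4890 = (50 + (4*(1/17) + 4/11))/(2*(4*(1/17) + 4/11)) - 4890 = (50 + (4/17 + 4/11))/(2*(4/17 + 4/11)) - 4890 = (50 + 112/187)/(2*(112/187)) - 4890 = (1/2)*(187/112)*(9462/187) - 4890 = 4731/112 - 4890 = -542949/112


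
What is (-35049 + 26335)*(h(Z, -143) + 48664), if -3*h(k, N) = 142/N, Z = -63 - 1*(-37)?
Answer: -181922160572/429 ≈ -4.2406e+8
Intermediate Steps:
Z = -26 (Z = -63 + 37 = -26)
h(k, N) = -142/(3*N)
(-35049 + 26335)*(h(Z, -143) + 48664) = (-35049 + 26335)*(-142/3/(-143) + 48664) = -8714*(-142/3*(-1/143) + 48664) = -8714*(142/429 + 48664) = -8714*20876998/429 = -181922160572/429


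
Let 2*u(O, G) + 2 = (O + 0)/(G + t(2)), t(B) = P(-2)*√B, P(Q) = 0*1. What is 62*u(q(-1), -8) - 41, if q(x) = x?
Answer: -793/8 ≈ -99.125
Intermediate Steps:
P(Q) = 0
t(B) = 0 (t(B) = 0*√B = 0)
u(O, G) = -1 + O/(2*G) (u(O, G) = -1 + ((O + 0)/(G + 0))/2 = -1 + (O/G)/2 = -1 + O/(2*G))
62*u(q(-1), -8) - 41 = 62*(((½)*(-1) - 1*(-8))/(-8)) - 41 = 62*(-(-½ + 8)/8) - 41 = 62*(-⅛*15/2) - 41 = 62*(-15/16) - 41 = -465/8 - 41 = -793/8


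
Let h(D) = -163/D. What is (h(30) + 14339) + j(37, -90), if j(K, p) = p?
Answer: 427307/30 ≈ 14244.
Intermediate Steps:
(h(30) + 14339) + j(37, -90) = (-163/30 + 14339) - 90 = 430007/30 - 90 = 427307/30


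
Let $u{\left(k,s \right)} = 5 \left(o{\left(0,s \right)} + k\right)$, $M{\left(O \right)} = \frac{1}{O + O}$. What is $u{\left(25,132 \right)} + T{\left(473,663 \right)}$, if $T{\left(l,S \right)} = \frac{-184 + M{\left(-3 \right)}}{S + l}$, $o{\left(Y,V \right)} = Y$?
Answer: $\frac{850895}{6816} \approx 124.84$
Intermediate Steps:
$M{\left(O \right)} = \frac{1}{2 O}$
$u{\left(k,s \right)} = 5 k$ ($u{\left(k,s \right)} = 5 \left(0 + k\right) = 5 k$)
$T{\left(l,S \right)} = - \frac{1105}{6 \left(S + l\right)}$ ($T{\left(l,S \right)} = \frac{-184 + \frac{1}{2 \left(-3\right)}}{S + l} = \frac{-184 + \frac{1}{2} \left(- \frac{1}{3}\right)}{S + l} = \frac{-184 - \frac{1}{6}}{S + l} = - \frac{1105}{6 \left(S + l\right)}$)
$u{\left(25,132 \right)} + T{\left(473,663 \right)} = 5 \cdot 25 - \frac{1105}{6 \cdot 663 + 6 \cdot 473} = 125 - \frac{1105}{3978 + 2838} = 125 - \frac{1105}{6816} = \frac{850895}{6816}$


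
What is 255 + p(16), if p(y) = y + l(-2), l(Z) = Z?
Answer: 269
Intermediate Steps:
p(y) = -2 + y (p(y) = y - 2 = -2 + y)
255 + p(16) = 255 + (-2 + 16) = 255 + 14 = 269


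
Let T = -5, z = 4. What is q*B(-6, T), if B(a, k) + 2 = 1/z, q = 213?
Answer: -1491/4 ≈ -372.75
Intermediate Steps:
B(a, k) = -7/4 (B(a, k) = -2 + 1/4 = -2 + ¼ = -7/4)
q*B(-6, T) = 213*(-7/4) = -1491/4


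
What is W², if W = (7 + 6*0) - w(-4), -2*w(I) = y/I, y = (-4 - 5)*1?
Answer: 4225/64 ≈ 66.016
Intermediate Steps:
y = -9 (y = -9*1 = -9)
w(I) = 9/(2*I) (w(I) = -(-9)/(2*I) = 9/(2*I))
W = 65/8 (W = (7 + 6*0) - 9/(2*(-4)) = (7 + 0) - 9*(-1)/(2*4) = 7 - 1*(-9/8) = 7 + 9/8 = 65/8 ≈ 8.1250)
W² = (65/8)² = 4225/64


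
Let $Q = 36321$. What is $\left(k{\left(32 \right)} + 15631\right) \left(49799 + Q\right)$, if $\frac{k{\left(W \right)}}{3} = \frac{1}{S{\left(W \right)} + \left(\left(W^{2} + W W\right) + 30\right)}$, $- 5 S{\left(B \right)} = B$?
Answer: $\frac{6971668613780}{5179} \approx 1.3461 \cdot 10^{9}$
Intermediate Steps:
$S{\left(B \right)} = - \frac{B}{5}$
$k{\left(W \right)} = \frac{3}{30 + 2 W^{2} - \frac{W}{5}}$ ($k{\left(W \right)} = \frac{3}{- \frac{W}{5} + \left(\left(W^{2} + W W\right) + 30\right)} = \frac{3}{- \frac{W}{5} + \left(\left(W^{2} + W^{2}\right) + 30\right)} = \frac{3}{- \frac{W}{5} + \left(2 W^{2} + 30\right)} = \frac{3}{- \frac{W}{5} + \left(30 + 2 W^{2}\right)} = \frac{3}{30 + 2 W^{2} - \frac{W}{5}}$)
$\left(k{\left(32 \right)} + 15631\right) \left(49799 + Q\right) = \left(\frac{15}{150 - 32 + 10 \cdot 32^{2}} + 15631\right) \left(49799 + 36321\right) = \left(\frac{15}{150 - 32 + 10 \cdot 1024} + 15631\right) 86120 = \left(\frac{15}{150 - 32 + 10240} + 15631\right) 86120 = \left(\frac{15}{10358} + 15631\right) 86120 = \frac{161905913}{10358} \cdot 86120 = \frac{6971668613780}{5179}$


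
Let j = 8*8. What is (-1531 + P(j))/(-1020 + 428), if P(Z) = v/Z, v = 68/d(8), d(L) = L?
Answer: 195951/75776 ≈ 2.5859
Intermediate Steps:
j = 64
v = 17/2 (v = 68/8 = 68*(⅛) = 17/2 ≈ 8.5000)
P(Z) = 17/(2*Z)
(-1531 + P(j))/(-1020 + 428) = (-1531 + (17/2)/64)/(-1020 + 428) = (-1531 + (17/2)*(1/64))/(-592) = (-1531 + 17/128)*(-1/592) = -195951/128*(-1/592) = 195951/75776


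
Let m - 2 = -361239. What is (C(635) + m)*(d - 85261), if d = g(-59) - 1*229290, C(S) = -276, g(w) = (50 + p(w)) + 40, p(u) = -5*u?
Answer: 113575093158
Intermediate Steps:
m = -361237 (m = 2 - 361239 = -361237)
g(w) = 90 - 5*w (g(w) = (50 - 5*w) + 40 = 90 - 5*w)
d = -228905 (d = (90 - 5*(-59)) - 1*229290 = (90 + 295) - 229290 = 385 - 229290 = -228905)
(C(635) + m)*(d - 85261) = (-276 - 361237)*(-228905 - 85261) = -361513*(-314166) = 113575093158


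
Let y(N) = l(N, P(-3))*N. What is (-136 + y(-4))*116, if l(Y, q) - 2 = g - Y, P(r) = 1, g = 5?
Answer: -20880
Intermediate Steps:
l(Y, q) = 7 - Y (l(Y, q) = 2 + (5 - Y) = 7 - Y)
y(N) = N*(7 - N) (y(N) = (7 - N)*N = N*(7 - N))
(-136 + y(-4))*116 = (-136 - 4*(7 - 1*(-4)))*116 = (-136 - 4*(7 + 4))*116 = (-136 - 4*11)*116 = (-136 - 44)*116 = -180*116 = -20880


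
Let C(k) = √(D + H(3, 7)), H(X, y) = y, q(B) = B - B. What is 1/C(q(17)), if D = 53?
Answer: √15/30 ≈ 0.12910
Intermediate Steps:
q(B) = 0
C(k) = 2*√15 (C(k) = √(53 + 7) = √60 = 2*√15)
1/C(q(17)) = 1/(2*√15) = √15/30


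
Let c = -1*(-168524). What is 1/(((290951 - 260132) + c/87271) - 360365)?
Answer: -87271/28759640442 ≈ -3.0345e-6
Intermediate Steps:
c = 168524
1/(((290951 - 260132) + c/87271) - 360365) = 1/(((290951 - 260132) + 168524/87271) - 360365) = 1/((30819 + 168524*(1/87271)) - 360365) = 1/((30819 + 168524/87271) - 360365) = 1/(2689773473/87271 - 360365) = 1/(-28759640442/87271) = -87271/28759640442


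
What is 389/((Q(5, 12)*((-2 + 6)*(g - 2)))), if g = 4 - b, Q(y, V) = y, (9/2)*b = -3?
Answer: 1167/160 ≈ 7.2937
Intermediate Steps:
b = -⅔ (b = (2/9)*(-3) = -⅔ ≈ -0.66667)
g = 14/3 (g = 4 - 1*(-⅔) = 4 + ⅔ = 14/3 ≈ 4.6667)
389/((Q(5, 12)*((-2 + 6)*(g - 2)))) = 389/((5*((-2 + 6)*(14/3 - 2)))) = 389/((5*(4*(8/3)))) = 389/((5*(32/3))) = 389/(160/3) = 389*(3/160) = 1167/160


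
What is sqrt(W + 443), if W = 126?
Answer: sqrt(569) ≈ 23.854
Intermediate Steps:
sqrt(W + 443) = sqrt(126 + 443) = sqrt(569)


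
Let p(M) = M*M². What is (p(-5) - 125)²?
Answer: 62500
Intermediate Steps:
p(M) = M³
(p(-5) - 125)² = ((-5)³ - 125)² = (-125 - 125)² = (-250)² = 62500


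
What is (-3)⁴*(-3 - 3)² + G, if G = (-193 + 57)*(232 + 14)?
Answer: -30540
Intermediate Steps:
G = -33456 (G = -136*246 = -33456)
(-3)⁴*(-3 - 3)² + G = (-3)⁴*(-3 - 3)² - 33456 = 81*(-6)² - 33456 = 81*36 - 33456 = 2916 - 33456 = -30540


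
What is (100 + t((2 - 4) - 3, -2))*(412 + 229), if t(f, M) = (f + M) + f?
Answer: 56408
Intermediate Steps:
t(f, M) = M + 2*f (t(f, M) = (M + f) + f = M + 2*f)
(100 + t((2 - 4) - 3, -2))*(412 + 229) = (100 + (-2 + 2*((2 - 4) - 3)))*(412 + 229) = (100 + (-2 + 2*(-2 - 3)))*641 = (100 + (-2 + 2*(-5)))*641 = (100 + (-2 - 10))*641 = (100 - 12)*641 = 88*641 = 56408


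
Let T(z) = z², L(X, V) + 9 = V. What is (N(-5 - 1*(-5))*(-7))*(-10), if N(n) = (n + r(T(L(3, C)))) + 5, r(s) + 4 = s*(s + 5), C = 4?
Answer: 52570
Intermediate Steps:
L(X, V) = -9 + V
r(s) = -4 + s*(5 + s) (r(s) = -4 + s*(s + 5) = -4 + s*(5 + s))
N(n) = 751 + n (N(n) = (n + (-4 + ((-9 + 4)²)² + 5*(-9 + 4)²)) + 5 = (n + (-4 + ((-5)²)² + 5*(-5)²)) + 5 = (n + (-4 + 25² + 5*25)) + 5 = (n + (-4 + 625 + 125)) + 5 = (n + 746) + 5 = (746 + n) + 5 = 751 + n)
(N(-5 - 1*(-5))*(-7))*(-10) = ((751 + (-5 - 1*(-5)))*(-7))*(-10) = ((751 + (-5 + 5))*(-7))*(-10) = ((751 + 0)*(-7))*(-10) = (751*(-7))*(-10) = -5257*(-10) = 52570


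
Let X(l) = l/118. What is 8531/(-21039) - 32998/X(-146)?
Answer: 40959827635/1535847 ≈ 26669.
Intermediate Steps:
X(l) = l/118 (X(l) = l*(1/118) = l/118)
8531/(-21039) - 32998/X(-146) = 8531/(-21039) - 32998/((1/118)*(-146)) = 8531*(-1/21039) - 32998/(-73/59) = -8531/21039 - 32998*(-59/73) = -8531/21039 + 1946882/73 = 40959827635/1535847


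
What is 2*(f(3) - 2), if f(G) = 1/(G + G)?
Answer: -11/3 ≈ -3.6667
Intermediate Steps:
f(G) = 1/(2*G)
2*(f(3) - 2) = 2*((1/2)/3 - 2) = 2*((1/2)*(1/3) - 2) = 2*(1/6 - 2) = 2*(-11/6) = -11/3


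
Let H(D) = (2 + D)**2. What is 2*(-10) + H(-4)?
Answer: -16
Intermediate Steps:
2*(-10) + H(-4) = 2*(-10) + (2 - 4)**2 = -20 + (-2)**2 = -20 + 4 = -16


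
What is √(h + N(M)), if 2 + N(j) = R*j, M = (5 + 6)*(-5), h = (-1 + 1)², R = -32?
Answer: √1758 ≈ 41.929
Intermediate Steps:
h = 0 (h = 0² = 0)
M = -55 (M = 11*(-5) = -55)
N(j) = -2 - 32*j
√(h + N(M)) = √(0 + (-2 - 32*(-55))) = √(0 + (-2 + 1760)) = √(0 + 1758) = √1758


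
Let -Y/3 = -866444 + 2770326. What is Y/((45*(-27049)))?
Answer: 1903882/405735 ≈ 4.6924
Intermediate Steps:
Y = -5711646 (Y = -3*(-866444 + 2770326) = -3*1903882 = -5711646)
Y/((45*(-27049))) = -5711646/(45*(-27049)) = -5711646/(-1217205) = -5711646*(-1/1217205) = 1903882/405735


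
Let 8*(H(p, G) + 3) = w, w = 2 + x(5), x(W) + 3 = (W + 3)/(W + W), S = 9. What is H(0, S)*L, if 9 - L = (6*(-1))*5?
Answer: -4719/40 ≈ -117.97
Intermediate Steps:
L = 39 (L = 9 - 6*(-1)*5 = 9 - (-6)*5 = 9 - 1*(-30) = 9 + 30 = 39)
x(W) = -3 + (3 + W)/(2*W) (x(W) = -3 + (W + 3)/(W + W) = -3 + (3 + W)/((2*W)) = -3 + (3 + W)*(1/(2*W)) = -3 + (3 + W)/(2*W))
w = -⅕ (w = 2 + (½)*(3 - 5*5)/5 = 2 + (½)*(⅕)*(3 - 25) = 2 + (½)*(⅕)*(-22) = 2 - 11/5 = -⅕ ≈ -0.20000)
H(p, G) = -121/40 (H(p, G) = -3 + (⅛)*(-⅕) = -3 - 1/40 = -121/40)
H(0, S)*L = -121/40*39 = -4719/40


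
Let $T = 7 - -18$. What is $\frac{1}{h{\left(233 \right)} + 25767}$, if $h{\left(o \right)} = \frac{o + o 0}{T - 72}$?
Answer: $\frac{47}{1210816} \approx 3.8817 \cdot 10^{-5}$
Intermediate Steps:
$T = 25$ ($T = 7 + 18 = 25$)
$h{\left(o \right)} = - \frac{o}{47}$ ($h{\left(o \right)} = \frac{o + o 0}{25 - 72} = \frac{o + 0}{-47} = o \left(- \frac{1}{47}\right) = - \frac{o}{47}$)
$\frac{1}{h{\left(233 \right)} + 25767} = \frac{1}{\left(- \frac{1}{47}\right) 233 + 25767} = \frac{1}{- \frac{233}{47} + 25767} = \frac{1}{\frac{1210816}{47}} = \frac{47}{1210816}$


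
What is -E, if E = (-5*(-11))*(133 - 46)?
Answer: -4785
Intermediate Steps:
E = 4785 (E = 55*87 = 4785)
-E = -1*4785 = -4785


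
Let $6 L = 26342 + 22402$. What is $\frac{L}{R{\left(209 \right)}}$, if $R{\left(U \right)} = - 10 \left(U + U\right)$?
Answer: $- \frac{2031}{1045} \approx -1.9435$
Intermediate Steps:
$R{\left(U \right)} = - 20 U$ ($R{\left(U \right)} = - 10 \cdot 2 U = - 20 U$)
$L = 8124$ ($L = \frac{26342 + 22402}{6} = \frac{1}{6} \cdot 48744 = 8124$)
$\frac{L}{R{\left(209 \right)}} = \frac{8124}{\left(-20\right) 209} = \frac{8124}{-4180} = 8124 \left(- \frac{1}{4180}\right) = - \frac{2031}{1045}$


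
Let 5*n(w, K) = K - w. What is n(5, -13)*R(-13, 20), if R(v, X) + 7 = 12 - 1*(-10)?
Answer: -54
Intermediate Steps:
R(v, X) = 15 (R(v, X) = -7 + (12 - 1*(-10)) = -7 + (12 + 10) = -7 + 22 = 15)
n(w, K) = -w/5 + K/5 (n(w, K) = (K - w)/5 = -w/5 + K/5)
n(5, -13)*R(-13, 20) = (-⅕*5 + (⅕)*(-13))*15 = (-1 - 13/5)*15 = -18/5*15 = -54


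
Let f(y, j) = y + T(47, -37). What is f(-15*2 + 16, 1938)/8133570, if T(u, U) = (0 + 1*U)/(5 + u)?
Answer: -17/9398792 ≈ -1.8087e-6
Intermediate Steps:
T(u, U) = U/(5 + u) (T(u, U) = (0 + U)/(5 + u) = U/(5 + u))
f(y, j) = -37/52 + y (f(y, j) = y - 37/(5 + 47) = y - 37/52 = -37/52 + y)
f(-15*2 + 16, 1938)/8133570 = (-37/52 + (-15*2 + 16))/8133570 = (-37/52 + (-30 + 16))*(1/8133570) = (-37/52 - 14)*(1/8133570) = -765/52*1/8133570 = -17/9398792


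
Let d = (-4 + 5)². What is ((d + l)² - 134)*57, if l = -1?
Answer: -7638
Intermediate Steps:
d = 1 (d = 1² = 1)
((d + l)² - 134)*57 = ((1 - 1)² - 134)*57 = (0² - 134)*57 = (0 - 134)*57 = -134*57 = -7638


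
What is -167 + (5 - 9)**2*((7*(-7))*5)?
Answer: -4087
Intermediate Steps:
-167 + (5 - 9)**2*((7*(-7))*5) = -167 + (-4)**2*(-49*5) = -167 + 16*(-245) = -167 - 3920 = -4087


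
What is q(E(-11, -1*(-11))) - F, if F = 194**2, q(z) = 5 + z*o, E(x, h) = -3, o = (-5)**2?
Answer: -37706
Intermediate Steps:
o = 25
q(z) = 5 + 25*z (q(z) = 5 + z*25 = 5 + 25*z)
F = 37636
q(E(-11, -1*(-11))) - F = (5 + 25*(-3)) - 1*37636 = (5 - 75) - 37636 = -70 - 37636 = -37706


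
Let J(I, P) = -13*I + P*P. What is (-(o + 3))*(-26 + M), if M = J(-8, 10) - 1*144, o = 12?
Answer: -510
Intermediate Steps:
J(I, P) = P**2 - 13*I (J(I, P) = -13*I + P**2 = P**2 - 13*I)
M = 60 (M = (10**2 - 13*(-8)) - 1*144 = (100 + 104) - 144 = 204 - 144 = 60)
(-(o + 3))*(-26 + M) = (-(12 + 3))*(-26 + 60) = -1*15*34 = -15*34 = -510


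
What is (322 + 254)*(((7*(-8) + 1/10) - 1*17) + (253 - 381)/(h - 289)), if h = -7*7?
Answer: -35297568/845 ≈ -41772.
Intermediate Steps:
h = -49
(322 + 254)*(((7*(-8) + 1/10) - 1*17) + (253 - 381)/(h - 289)) = (322 + 254)*(((7*(-8) + 1/10) - 1*17) + (253 - 381)/(-49 - 289)) = 576*(((-56 + 1/10) - 17) - 128/(-338)) = 576*((-559/10 - 17) - 128*(-1/338)) = 576*(-729/10 + 64/169) = 576*(-122561/1690) = -35297568/845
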